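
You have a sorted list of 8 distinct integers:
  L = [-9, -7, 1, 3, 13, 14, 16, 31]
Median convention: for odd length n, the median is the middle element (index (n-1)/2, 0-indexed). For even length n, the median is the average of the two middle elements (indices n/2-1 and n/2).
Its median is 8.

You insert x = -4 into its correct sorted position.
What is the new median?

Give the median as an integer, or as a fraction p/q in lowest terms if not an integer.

Old list (sorted, length 8): [-9, -7, 1, 3, 13, 14, 16, 31]
Old median = 8
Insert x = -4
Old length even (8). Middle pair: indices 3,4 = 3,13.
New length odd (9). New median = single middle element.
x = -4: 2 elements are < x, 6 elements are > x.
New sorted list: [-9, -7, -4, 1, 3, 13, 14, 16, 31]
New median = 3

Answer: 3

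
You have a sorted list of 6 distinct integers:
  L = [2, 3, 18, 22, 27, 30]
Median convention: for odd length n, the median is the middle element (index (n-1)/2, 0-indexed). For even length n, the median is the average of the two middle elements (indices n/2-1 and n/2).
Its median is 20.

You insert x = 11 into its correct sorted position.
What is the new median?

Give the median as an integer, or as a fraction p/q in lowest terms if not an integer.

Answer: 18

Derivation:
Old list (sorted, length 6): [2, 3, 18, 22, 27, 30]
Old median = 20
Insert x = 11
Old length even (6). Middle pair: indices 2,3 = 18,22.
New length odd (7). New median = single middle element.
x = 11: 2 elements are < x, 4 elements are > x.
New sorted list: [2, 3, 11, 18, 22, 27, 30]
New median = 18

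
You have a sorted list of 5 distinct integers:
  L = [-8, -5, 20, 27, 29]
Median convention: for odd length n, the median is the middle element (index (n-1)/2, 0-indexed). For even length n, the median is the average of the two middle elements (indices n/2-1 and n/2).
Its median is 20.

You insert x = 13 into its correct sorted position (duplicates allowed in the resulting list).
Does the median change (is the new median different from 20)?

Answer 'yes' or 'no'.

Answer: yes

Derivation:
Old median = 20
Insert x = 13
New median = 33/2
Changed? yes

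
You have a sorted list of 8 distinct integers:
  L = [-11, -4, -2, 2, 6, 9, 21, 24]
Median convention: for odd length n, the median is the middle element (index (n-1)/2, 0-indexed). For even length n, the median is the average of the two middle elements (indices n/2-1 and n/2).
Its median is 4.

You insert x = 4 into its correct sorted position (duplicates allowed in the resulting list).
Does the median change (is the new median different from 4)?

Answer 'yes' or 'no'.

Old median = 4
Insert x = 4
New median = 4
Changed? no

Answer: no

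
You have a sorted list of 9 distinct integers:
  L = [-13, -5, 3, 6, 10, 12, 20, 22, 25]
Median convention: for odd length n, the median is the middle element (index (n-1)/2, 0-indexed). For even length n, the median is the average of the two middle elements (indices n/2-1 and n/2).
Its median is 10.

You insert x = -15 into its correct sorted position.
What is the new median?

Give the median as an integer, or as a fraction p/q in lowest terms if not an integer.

Answer: 8

Derivation:
Old list (sorted, length 9): [-13, -5, 3, 6, 10, 12, 20, 22, 25]
Old median = 10
Insert x = -15
Old length odd (9). Middle was index 4 = 10.
New length even (10). New median = avg of two middle elements.
x = -15: 0 elements are < x, 9 elements are > x.
New sorted list: [-15, -13, -5, 3, 6, 10, 12, 20, 22, 25]
New median = 8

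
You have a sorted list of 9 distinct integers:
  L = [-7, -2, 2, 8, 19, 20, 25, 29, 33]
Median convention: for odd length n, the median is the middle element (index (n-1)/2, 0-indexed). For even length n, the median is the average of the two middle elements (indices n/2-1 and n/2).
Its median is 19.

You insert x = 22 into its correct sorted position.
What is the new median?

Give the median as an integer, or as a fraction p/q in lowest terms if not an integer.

Answer: 39/2

Derivation:
Old list (sorted, length 9): [-7, -2, 2, 8, 19, 20, 25, 29, 33]
Old median = 19
Insert x = 22
Old length odd (9). Middle was index 4 = 19.
New length even (10). New median = avg of two middle elements.
x = 22: 6 elements are < x, 3 elements are > x.
New sorted list: [-7, -2, 2, 8, 19, 20, 22, 25, 29, 33]
New median = 39/2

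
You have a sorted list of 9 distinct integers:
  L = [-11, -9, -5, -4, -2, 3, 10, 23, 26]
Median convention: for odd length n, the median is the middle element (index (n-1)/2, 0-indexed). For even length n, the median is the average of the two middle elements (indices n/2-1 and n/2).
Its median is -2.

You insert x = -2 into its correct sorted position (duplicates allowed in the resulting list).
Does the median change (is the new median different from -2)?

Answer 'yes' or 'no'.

Old median = -2
Insert x = -2
New median = -2
Changed? no

Answer: no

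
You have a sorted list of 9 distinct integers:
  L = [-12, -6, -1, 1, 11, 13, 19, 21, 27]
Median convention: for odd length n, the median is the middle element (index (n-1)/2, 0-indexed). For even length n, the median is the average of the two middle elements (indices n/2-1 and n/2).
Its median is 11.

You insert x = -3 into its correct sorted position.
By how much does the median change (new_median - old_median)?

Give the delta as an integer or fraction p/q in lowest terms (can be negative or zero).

Answer: -5

Derivation:
Old median = 11
After inserting x = -3: new sorted = [-12, -6, -3, -1, 1, 11, 13, 19, 21, 27]
New median = 6
Delta = 6 - 11 = -5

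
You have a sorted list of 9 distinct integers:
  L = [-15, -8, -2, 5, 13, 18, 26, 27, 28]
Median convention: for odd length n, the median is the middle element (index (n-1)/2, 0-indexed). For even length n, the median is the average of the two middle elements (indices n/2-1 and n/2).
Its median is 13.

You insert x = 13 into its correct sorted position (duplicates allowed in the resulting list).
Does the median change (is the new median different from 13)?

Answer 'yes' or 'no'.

Old median = 13
Insert x = 13
New median = 13
Changed? no

Answer: no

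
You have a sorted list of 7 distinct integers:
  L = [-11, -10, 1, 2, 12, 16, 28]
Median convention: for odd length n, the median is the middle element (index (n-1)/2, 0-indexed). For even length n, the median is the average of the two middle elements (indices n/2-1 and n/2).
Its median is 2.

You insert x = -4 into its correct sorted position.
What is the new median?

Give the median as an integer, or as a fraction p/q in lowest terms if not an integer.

Old list (sorted, length 7): [-11, -10, 1, 2, 12, 16, 28]
Old median = 2
Insert x = -4
Old length odd (7). Middle was index 3 = 2.
New length even (8). New median = avg of two middle elements.
x = -4: 2 elements are < x, 5 elements are > x.
New sorted list: [-11, -10, -4, 1, 2, 12, 16, 28]
New median = 3/2

Answer: 3/2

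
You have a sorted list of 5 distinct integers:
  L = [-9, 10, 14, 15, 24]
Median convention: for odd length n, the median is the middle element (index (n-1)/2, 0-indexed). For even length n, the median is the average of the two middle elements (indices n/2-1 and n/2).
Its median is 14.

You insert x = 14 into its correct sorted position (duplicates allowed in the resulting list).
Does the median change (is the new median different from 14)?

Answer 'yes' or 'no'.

Old median = 14
Insert x = 14
New median = 14
Changed? no

Answer: no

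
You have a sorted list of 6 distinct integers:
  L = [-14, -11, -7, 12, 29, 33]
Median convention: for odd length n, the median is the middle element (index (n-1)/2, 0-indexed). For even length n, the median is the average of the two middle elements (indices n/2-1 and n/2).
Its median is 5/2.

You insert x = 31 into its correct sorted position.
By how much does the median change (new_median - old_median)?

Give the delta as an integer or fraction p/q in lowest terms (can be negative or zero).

Old median = 5/2
After inserting x = 31: new sorted = [-14, -11, -7, 12, 29, 31, 33]
New median = 12
Delta = 12 - 5/2 = 19/2

Answer: 19/2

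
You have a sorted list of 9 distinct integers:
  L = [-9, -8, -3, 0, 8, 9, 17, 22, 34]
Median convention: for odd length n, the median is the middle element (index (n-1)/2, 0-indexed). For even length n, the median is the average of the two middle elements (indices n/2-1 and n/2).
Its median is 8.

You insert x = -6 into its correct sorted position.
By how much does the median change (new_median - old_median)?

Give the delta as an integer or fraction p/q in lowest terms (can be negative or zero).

Answer: -4

Derivation:
Old median = 8
After inserting x = -6: new sorted = [-9, -8, -6, -3, 0, 8, 9, 17, 22, 34]
New median = 4
Delta = 4 - 8 = -4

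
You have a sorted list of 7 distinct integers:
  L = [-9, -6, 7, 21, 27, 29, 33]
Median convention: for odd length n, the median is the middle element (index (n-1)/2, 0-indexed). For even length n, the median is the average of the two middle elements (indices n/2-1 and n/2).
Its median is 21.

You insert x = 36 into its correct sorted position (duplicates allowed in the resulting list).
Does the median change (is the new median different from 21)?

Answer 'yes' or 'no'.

Old median = 21
Insert x = 36
New median = 24
Changed? yes

Answer: yes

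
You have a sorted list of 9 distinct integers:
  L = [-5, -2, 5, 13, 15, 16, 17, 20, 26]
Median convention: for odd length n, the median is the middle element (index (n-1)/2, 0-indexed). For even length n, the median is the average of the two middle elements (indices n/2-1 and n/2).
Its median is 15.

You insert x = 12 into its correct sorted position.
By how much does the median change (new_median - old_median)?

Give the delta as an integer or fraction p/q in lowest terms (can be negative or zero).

Answer: -1

Derivation:
Old median = 15
After inserting x = 12: new sorted = [-5, -2, 5, 12, 13, 15, 16, 17, 20, 26]
New median = 14
Delta = 14 - 15 = -1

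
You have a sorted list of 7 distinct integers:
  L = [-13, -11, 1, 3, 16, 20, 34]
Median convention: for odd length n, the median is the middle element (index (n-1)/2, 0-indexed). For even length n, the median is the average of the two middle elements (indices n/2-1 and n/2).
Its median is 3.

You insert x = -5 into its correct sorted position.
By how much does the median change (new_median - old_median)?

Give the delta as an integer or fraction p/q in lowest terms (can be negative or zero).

Old median = 3
After inserting x = -5: new sorted = [-13, -11, -5, 1, 3, 16, 20, 34]
New median = 2
Delta = 2 - 3 = -1

Answer: -1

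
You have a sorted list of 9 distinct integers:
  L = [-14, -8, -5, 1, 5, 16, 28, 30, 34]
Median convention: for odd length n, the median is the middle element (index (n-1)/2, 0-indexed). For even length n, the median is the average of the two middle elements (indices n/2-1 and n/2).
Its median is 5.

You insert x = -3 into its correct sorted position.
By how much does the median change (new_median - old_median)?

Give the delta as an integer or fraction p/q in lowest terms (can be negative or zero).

Old median = 5
After inserting x = -3: new sorted = [-14, -8, -5, -3, 1, 5, 16, 28, 30, 34]
New median = 3
Delta = 3 - 5 = -2

Answer: -2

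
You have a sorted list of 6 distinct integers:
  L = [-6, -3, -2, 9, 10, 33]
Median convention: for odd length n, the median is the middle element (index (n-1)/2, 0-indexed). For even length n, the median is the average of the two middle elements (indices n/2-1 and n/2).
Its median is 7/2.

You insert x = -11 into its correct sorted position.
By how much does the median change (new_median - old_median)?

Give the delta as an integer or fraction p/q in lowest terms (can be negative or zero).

Old median = 7/2
After inserting x = -11: new sorted = [-11, -6, -3, -2, 9, 10, 33]
New median = -2
Delta = -2 - 7/2 = -11/2

Answer: -11/2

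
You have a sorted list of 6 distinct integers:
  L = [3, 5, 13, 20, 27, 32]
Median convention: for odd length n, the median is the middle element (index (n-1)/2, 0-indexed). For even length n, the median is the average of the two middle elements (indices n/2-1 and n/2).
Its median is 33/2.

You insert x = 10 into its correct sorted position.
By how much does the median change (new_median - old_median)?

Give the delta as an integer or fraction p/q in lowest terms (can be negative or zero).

Old median = 33/2
After inserting x = 10: new sorted = [3, 5, 10, 13, 20, 27, 32]
New median = 13
Delta = 13 - 33/2 = -7/2

Answer: -7/2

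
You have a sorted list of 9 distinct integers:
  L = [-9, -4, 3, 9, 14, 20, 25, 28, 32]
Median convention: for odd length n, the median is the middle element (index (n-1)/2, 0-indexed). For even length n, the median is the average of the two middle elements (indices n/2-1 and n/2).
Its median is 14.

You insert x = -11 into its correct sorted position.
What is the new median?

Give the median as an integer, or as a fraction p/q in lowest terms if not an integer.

Old list (sorted, length 9): [-9, -4, 3, 9, 14, 20, 25, 28, 32]
Old median = 14
Insert x = -11
Old length odd (9). Middle was index 4 = 14.
New length even (10). New median = avg of two middle elements.
x = -11: 0 elements are < x, 9 elements are > x.
New sorted list: [-11, -9, -4, 3, 9, 14, 20, 25, 28, 32]
New median = 23/2

Answer: 23/2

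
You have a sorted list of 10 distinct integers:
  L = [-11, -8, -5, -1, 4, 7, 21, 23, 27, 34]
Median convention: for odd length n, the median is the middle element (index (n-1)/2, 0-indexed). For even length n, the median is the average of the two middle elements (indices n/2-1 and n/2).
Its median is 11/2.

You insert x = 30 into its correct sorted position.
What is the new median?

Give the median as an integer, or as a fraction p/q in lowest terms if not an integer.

Old list (sorted, length 10): [-11, -8, -5, -1, 4, 7, 21, 23, 27, 34]
Old median = 11/2
Insert x = 30
Old length even (10). Middle pair: indices 4,5 = 4,7.
New length odd (11). New median = single middle element.
x = 30: 9 elements are < x, 1 elements are > x.
New sorted list: [-11, -8, -5, -1, 4, 7, 21, 23, 27, 30, 34]
New median = 7

Answer: 7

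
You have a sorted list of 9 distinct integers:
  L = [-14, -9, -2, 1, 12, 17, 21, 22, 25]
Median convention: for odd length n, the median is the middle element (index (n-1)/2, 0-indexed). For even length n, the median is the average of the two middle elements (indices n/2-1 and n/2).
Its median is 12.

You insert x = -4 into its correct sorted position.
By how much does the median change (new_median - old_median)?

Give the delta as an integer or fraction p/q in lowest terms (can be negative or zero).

Answer: -11/2

Derivation:
Old median = 12
After inserting x = -4: new sorted = [-14, -9, -4, -2, 1, 12, 17, 21, 22, 25]
New median = 13/2
Delta = 13/2 - 12 = -11/2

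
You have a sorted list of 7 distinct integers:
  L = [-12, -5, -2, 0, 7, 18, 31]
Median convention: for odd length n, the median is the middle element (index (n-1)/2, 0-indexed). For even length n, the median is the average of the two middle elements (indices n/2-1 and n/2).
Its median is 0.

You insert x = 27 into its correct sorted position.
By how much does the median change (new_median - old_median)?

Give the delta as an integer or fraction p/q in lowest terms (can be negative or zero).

Answer: 7/2

Derivation:
Old median = 0
After inserting x = 27: new sorted = [-12, -5, -2, 0, 7, 18, 27, 31]
New median = 7/2
Delta = 7/2 - 0 = 7/2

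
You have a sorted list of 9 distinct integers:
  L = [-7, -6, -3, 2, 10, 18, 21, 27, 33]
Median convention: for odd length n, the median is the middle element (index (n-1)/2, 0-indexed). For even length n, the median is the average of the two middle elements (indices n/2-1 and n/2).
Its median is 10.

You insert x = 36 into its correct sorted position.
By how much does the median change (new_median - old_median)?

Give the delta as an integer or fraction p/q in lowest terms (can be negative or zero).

Old median = 10
After inserting x = 36: new sorted = [-7, -6, -3, 2, 10, 18, 21, 27, 33, 36]
New median = 14
Delta = 14 - 10 = 4

Answer: 4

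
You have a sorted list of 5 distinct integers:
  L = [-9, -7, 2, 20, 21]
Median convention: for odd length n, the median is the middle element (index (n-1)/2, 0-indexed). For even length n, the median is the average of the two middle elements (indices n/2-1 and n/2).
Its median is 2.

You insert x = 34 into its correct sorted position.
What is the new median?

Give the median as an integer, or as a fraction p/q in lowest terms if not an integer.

Old list (sorted, length 5): [-9, -7, 2, 20, 21]
Old median = 2
Insert x = 34
Old length odd (5). Middle was index 2 = 2.
New length even (6). New median = avg of two middle elements.
x = 34: 5 elements are < x, 0 elements are > x.
New sorted list: [-9, -7, 2, 20, 21, 34]
New median = 11

Answer: 11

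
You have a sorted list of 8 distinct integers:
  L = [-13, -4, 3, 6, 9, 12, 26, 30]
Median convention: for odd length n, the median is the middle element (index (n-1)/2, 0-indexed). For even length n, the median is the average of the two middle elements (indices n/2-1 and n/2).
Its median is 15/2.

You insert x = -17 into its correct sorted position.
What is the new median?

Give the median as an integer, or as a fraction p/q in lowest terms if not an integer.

Old list (sorted, length 8): [-13, -4, 3, 6, 9, 12, 26, 30]
Old median = 15/2
Insert x = -17
Old length even (8). Middle pair: indices 3,4 = 6,9.
New length odd (9). New median = single middle element.
x = -17: 0 elements are < x, 8 elements are > x.
New sorted list: [-17, -13, -4, 3, 6, 9, 12, 26, 30]
New median = 6

Answer: 6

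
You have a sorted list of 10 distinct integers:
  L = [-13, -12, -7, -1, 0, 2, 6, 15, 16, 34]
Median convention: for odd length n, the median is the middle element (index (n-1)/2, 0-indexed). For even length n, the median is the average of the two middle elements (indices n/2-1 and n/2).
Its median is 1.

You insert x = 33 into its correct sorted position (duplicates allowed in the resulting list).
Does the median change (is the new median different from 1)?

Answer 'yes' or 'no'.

Answer: yes

Derivation:
Old median = 1
Insert x = 33
New median = 2
Changed? yes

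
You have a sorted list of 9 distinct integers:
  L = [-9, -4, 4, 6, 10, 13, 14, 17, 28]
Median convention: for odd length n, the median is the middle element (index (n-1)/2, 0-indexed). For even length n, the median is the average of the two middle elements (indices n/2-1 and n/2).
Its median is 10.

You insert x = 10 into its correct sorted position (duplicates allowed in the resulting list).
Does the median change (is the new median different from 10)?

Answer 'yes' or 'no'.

Old median = 10
Insert x = 10
New median = 10
Changed? no

Answer: no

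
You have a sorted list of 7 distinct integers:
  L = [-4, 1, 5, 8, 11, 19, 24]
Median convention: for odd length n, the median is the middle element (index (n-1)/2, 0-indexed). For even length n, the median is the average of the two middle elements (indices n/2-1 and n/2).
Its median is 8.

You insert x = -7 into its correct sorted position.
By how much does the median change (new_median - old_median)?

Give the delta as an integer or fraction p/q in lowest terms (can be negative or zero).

Old median = 8
After inserting x = -7: new sorted = [-7, -4, 1, 5, 8, 11, 19, 24]
New median = 13/2
Delta = 13/2 - 8 = -3/2

Answer: -3/2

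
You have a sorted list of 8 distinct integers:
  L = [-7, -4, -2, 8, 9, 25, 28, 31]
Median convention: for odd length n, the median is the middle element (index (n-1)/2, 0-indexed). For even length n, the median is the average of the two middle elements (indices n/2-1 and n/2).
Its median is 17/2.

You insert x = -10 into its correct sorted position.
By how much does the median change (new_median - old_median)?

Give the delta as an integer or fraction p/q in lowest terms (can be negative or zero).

Old median = 17/2
After inserting x = -10: new sorted = [-10, -7, -4, -2, 8, 9, 25, 28, 31]
New median = 8
Delta = 8 - 17/2 = -1/2

Answer: -1/2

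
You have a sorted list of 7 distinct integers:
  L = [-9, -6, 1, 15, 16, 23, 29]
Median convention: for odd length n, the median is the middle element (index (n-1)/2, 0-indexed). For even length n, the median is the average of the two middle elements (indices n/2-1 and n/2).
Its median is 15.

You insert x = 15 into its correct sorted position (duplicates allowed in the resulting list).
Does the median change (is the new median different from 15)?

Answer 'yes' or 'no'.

Answer: no

Derivation:
Old median = 15
Insert x = 15
New median = 15
Changed? no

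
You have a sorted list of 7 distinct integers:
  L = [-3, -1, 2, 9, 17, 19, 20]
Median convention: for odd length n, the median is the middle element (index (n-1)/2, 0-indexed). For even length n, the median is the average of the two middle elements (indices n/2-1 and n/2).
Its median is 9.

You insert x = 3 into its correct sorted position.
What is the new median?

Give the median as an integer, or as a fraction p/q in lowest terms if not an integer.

Old list (sorted, length 7): [-3, -1, 2, 9, 17, 19, 20]
Old median = 9
Insert x = 3
Old length odd (7). Middle was index 3 = 9.
New length even (8). New median = avg of two middle elements.
x = 3: 3 elements are < x, 4 elements are > x.
New sorted list: [-3, -1, 2, 3, 9, 17, 19, 20]
New median = 6

Answer: 6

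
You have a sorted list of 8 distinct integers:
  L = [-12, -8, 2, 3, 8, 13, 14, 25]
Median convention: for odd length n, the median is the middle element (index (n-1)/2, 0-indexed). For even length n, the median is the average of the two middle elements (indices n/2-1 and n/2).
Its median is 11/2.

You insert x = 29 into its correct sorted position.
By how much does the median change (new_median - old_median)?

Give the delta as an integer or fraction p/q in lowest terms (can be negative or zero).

Old median = 11/2
After inserting x = 29: new sorted = [-12, -8, 2, 3, 8, 13, 14, 25, 29]
New median = 8
Delta = 8 - 11/2 = 5/2

Answer: 5/2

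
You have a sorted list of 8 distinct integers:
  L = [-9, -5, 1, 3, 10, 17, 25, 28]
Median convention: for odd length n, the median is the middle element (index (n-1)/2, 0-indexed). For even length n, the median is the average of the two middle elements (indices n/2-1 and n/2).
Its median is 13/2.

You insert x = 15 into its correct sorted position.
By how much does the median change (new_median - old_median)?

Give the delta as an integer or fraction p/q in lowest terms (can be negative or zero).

Old median = 13/2
After inserting x = 15: new sorted = [-9, -5, 1, 3, 10, 15, 17, 25, 28]
New median = 10
Delta = 10 - 13/2 = 7/2

Answer: 7/2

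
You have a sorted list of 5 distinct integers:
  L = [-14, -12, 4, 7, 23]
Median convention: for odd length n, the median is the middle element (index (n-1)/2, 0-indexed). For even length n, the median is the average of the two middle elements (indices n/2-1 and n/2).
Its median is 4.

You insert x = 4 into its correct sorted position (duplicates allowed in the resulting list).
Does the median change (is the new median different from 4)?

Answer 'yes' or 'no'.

Old median = 4
Insert x = 4
New median = 4
Changed? no

Answer: no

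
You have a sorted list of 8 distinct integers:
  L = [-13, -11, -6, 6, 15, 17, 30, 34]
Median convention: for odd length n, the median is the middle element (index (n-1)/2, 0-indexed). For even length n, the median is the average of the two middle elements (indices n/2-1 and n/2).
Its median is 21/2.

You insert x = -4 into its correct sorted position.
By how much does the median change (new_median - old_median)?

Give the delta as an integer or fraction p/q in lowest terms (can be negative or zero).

Old median = 21/2
After inserting x = -4: new sorted = [-13, -11, -6, -4, 6, 15, 17, 30, 34]
New median = 6
Delta = 6 - 21/2 = -9/2

Answer: -9/2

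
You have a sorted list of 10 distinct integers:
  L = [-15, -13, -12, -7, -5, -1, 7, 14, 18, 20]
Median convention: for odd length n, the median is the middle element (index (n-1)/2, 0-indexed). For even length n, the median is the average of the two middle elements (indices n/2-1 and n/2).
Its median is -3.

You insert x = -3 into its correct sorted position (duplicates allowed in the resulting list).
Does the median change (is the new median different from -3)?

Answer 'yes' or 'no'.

Answer: no

Derivation:
Old median = -3
Insert x = -3
New median = -3
Changed? no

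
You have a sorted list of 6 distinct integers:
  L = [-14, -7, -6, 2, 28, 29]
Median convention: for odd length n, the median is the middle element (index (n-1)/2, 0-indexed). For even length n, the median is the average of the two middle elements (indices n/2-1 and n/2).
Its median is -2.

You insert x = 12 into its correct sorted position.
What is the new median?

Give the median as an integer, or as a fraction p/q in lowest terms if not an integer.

Answer: 2

Derivation:
Old list (sorted, length 6): [-14, -7, -6, 2, 28, 29]
Old median = -2
Insert x = 12
Old length even (6). Middle pair: indices 2,3 = -6,2.
New length odd (7). New median = single middle element.
x = 12: 4 elements are < x, 2 elements are > x.
New sorted list: [-14, -7, -6, 2, 12, 28, 29]
New median = 2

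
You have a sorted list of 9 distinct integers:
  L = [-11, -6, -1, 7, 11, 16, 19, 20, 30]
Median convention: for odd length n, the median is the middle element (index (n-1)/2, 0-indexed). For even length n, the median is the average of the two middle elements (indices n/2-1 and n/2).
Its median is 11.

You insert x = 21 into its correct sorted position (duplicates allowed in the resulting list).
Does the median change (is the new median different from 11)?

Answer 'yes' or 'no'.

Old median = 11
Insert x = 21
New median = 27/2
Changed? yes

Answer: yes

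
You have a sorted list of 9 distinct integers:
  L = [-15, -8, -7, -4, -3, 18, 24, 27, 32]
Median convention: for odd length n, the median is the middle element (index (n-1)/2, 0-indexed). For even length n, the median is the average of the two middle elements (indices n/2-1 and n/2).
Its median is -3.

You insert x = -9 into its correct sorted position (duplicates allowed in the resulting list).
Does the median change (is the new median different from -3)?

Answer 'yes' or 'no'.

Answer: yes

Derivation:
Old median = -3
Insert x = -9
New median = -7/2
Changed? yes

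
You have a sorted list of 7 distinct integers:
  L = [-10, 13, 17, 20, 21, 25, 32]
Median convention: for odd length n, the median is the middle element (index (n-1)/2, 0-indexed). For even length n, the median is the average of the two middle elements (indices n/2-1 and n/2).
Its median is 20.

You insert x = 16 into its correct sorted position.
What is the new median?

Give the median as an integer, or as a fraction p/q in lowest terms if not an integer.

Old list (sorted, length 7): [-10, 13, 17, 20, 21, 25, 32]
Old median = 20
Insert x = 16
Old length odd (7). Middle was index 3 = 20.
New length even (8). New median = avg of two middle elements.
x = 16: 2 elements are < x, 5 elements are > x.
New sorted list: [-10, 13, 16, 17, 20, 21, 25, 32]
New median = 37/2

Answer: 37/2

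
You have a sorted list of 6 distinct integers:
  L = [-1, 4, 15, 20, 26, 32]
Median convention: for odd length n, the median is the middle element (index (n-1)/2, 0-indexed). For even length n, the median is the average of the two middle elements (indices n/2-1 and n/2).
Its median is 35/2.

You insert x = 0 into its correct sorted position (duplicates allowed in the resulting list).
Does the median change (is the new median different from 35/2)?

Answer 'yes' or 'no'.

Old median = 35/2
Insert x = 0
New median = 15
Changed? yes

Answer: yes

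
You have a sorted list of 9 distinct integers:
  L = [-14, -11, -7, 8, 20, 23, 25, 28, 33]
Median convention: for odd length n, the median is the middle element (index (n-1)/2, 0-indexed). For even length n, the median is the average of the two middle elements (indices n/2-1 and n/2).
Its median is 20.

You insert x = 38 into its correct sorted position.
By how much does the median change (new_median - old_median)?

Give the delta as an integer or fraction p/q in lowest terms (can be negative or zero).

Answer: 3/2

Derivation:
Old median = 20
After inserting x = 38: new sorted = [-14, -11, -7, 8, 20, 23, 25, 28, 33, 38]
New median = 43/2
Delta = 43/2 - 20 = 3/2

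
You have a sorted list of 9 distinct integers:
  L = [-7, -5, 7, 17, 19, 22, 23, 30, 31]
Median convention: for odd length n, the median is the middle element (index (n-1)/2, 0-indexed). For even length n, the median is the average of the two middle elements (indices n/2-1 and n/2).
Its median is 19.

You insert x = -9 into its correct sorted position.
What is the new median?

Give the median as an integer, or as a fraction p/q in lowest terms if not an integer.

Answer: 18

Derivation:
Old list (sorted, length 9): [-7, -5, 7, 17, 19, 22, 23, 30, 31]
Old median = 19
Insert x = -9
Old length odd (9). Middle was index 4 = 19.
New length even (10). New median = avg of two middle elements.
x = -9: 0 elements are < x, 9 elements are > x.
New sorted list: [-9, -7, -5, 7, 17, 19, 22, 23, 30, 31]
New median = 18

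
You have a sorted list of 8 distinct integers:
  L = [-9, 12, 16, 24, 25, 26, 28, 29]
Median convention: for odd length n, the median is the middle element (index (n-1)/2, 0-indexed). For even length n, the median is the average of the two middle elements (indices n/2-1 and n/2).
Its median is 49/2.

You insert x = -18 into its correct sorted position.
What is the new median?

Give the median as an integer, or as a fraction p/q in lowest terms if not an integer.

Old list (sorted, length 8): [-9, 12, 16, 24, 25, 26, 28, 29]
Old median = 49/2
Insert x = -18
Old length even (8). Middle pair: indices 3,4 = 24,25.
New length odd (9). New median = single middle element.
x = -18: 0 elements are < x, 8 elements are > x.
New sorted list: [-18, -9, 12, 16, 24, 25, 26, 28, 29]
New median = 24

Answer: 24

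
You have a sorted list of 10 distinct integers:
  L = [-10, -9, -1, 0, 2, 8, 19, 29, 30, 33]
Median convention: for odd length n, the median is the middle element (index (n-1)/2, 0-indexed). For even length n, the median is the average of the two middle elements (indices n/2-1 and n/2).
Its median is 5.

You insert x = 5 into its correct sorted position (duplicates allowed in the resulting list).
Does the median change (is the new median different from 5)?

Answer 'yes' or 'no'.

Old median = 5
Insert x = 5
New median = 5
Changed? no

Answer: no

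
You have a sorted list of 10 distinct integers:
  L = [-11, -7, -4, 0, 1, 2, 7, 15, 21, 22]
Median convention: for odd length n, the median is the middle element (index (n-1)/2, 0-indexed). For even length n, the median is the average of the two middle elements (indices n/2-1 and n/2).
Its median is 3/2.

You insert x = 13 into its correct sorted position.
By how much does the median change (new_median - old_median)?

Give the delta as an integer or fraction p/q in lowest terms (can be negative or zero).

Old median = 3/2
After inserting x = 13: new sorted = [-11, -7, -4, 0, 1, 2, 7, 13, 15, 21, 22]
New median = 2
Delta = 2 - 3/2 = 1/2

Answer: 1/2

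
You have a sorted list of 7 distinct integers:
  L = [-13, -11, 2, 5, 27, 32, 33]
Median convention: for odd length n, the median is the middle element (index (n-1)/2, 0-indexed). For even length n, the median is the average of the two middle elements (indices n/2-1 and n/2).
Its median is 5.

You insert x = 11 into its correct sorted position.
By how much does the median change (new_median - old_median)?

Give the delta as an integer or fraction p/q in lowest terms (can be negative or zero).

Old median = 5
After inserting x = 11: new sorted = [-13, -11, 2, 5, 11, 27, 32, 33]
New median = 8
Delta = 8 - 5 = 3

Answer: 3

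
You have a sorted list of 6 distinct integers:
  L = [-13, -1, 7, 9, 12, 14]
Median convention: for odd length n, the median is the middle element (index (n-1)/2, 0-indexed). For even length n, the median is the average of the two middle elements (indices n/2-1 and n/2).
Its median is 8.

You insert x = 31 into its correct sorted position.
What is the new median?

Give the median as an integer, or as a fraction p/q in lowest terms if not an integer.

Answer: 9

Derivation:
Old list (sorted, length 6): [-13, -1, 7, 9, 12, 14]
Old median = 8
Insert x = 31
Old length even (6). Middle pair: indices 2,3 = 7,9.
New length odd (7). New median = single middle element.
x = 31: 6 elements are < x, 0 elements are > x.
New sorted list: [-13, -1, 7, 9, 12, 14, 31]
New median = 9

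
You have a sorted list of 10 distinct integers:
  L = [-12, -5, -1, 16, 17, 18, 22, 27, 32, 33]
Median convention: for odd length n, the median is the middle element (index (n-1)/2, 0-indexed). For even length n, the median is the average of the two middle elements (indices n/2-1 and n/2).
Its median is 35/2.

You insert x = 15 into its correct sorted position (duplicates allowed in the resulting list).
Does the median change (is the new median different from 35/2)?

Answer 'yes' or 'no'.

Answer: yes

Derivation:
Old median = 35/2
Insert x = 15
New median = 17
Changed? yes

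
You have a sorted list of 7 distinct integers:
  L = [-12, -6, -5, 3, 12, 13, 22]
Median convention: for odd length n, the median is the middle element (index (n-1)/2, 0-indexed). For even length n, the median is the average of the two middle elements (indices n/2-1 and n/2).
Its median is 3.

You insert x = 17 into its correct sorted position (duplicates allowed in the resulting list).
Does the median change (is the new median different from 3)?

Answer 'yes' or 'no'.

Old median = 3
Insert x = 17
New median = 15/2
Changed? yes

Answer: yes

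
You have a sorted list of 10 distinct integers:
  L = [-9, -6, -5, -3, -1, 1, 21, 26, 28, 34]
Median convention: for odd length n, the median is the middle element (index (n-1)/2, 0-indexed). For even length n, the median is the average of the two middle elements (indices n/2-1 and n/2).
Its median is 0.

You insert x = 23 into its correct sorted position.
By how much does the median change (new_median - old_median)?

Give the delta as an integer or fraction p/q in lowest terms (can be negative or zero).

Answer: 1

Derivation:
Old median = 0
After inserting x = 23: new sorted = [-9, -6, -5, -3, -1, 1, 21, 23, 26, 28, 34]
New median = 1
Delta = 1 - 0 = 1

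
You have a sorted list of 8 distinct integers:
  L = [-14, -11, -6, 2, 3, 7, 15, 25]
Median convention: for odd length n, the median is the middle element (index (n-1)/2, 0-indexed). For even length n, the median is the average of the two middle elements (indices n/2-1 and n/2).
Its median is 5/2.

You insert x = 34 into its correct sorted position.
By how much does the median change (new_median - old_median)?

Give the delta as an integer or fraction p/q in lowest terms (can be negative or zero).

Answer: 1/2

Derivation:
Old median = 5/2
After inserting x = 34: new sorted = [-14, -11, -6, 2, 3, 7, 15, 25, 34]
New median = 3
Delta = 3 - 5/2 = 1/2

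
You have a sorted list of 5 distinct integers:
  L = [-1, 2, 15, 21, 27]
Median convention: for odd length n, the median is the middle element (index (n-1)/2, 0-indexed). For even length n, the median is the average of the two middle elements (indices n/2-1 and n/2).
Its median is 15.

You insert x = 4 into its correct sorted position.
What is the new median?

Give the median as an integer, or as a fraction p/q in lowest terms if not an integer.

Old list (sorted, length 5): [-1, 2, 15, 21, 27]
Old median = 15
Insert x = 4
Old length odd (5). Middle was index 2 = 15.
New length even (6). New median = avg of two middle elements.
x = 4: 2 elements are < x, 3 elements are > x.
New sorted list: [-1, 2, 4, 15, 21, 27]
New median = 19/2

Answer: 19/2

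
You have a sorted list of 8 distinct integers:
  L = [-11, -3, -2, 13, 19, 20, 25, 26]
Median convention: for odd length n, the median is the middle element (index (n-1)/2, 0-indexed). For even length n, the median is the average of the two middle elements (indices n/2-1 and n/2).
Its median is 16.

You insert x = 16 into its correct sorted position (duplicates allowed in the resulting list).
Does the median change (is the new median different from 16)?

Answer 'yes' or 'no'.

Answer: no

Derivation:
Old median = 16
Insert x = 16
New median = 16
Changed? no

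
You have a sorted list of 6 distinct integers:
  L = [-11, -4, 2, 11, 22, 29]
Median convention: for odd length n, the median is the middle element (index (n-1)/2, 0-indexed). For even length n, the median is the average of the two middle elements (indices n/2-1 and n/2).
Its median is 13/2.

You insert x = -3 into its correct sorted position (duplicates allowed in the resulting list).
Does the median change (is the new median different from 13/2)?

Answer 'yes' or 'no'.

Old median = 13/2
Insert x = -3
New median = 2
Changed? yes

Answer: yes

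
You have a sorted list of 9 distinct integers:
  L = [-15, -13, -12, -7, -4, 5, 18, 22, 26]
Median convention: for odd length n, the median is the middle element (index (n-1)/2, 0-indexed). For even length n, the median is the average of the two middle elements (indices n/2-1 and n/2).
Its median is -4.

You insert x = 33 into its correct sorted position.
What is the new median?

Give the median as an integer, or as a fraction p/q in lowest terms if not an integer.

Old list (sorted, length 9): [-15, -13, -12, -7, -4, 5, 18, 22, 26]
Old median = -4
Insert x = 33
Old length odd (9). Middle was index 4 = -4.
New length even (10). New median = avg of two middle elements.
x = 33: 9 elements are < x, 0 elements are > x.
New sorted list: [-15, -13, -12, -7, -4, 5, 18, 22, 26, 33]
New median = 1/2

Answer: 1/2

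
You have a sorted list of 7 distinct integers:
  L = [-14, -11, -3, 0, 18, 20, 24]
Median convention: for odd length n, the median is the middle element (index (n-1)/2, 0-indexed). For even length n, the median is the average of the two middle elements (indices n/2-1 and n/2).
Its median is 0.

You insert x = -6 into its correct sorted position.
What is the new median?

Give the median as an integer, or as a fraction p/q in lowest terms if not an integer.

Answer: -3/2

Derivation:
Old list (sorted, length 7): [-14, -11, -3, 0, 18, 20, 24]
Old median = 0
Insert x = -6
Old length odd (7). Middle was index 3 = 0.
New length even (8). New median = avg of two middle elements.
x = -6: 2 elements are < x, 5 elements are > x.
New sorted list: [-14, -11, -6, -3, 0, 18, 20, 24]
New median = -3/2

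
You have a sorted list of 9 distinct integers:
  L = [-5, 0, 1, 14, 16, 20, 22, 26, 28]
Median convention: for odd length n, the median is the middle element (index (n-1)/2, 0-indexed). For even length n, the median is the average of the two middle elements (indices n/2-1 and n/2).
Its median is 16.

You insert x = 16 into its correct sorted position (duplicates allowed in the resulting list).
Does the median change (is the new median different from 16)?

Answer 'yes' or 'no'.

Answer: no

Derivation:
Old median = 16
Insert x = 16
New median = 16
Changed? no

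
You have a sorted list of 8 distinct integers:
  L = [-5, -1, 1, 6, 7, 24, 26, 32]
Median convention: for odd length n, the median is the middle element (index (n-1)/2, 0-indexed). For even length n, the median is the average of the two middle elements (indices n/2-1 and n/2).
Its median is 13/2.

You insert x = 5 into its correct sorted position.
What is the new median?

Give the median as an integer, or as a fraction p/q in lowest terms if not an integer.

Answer: 6

Derivation:
Old list (sorted, length 8): [-5, -1, 1, 6, 7, 24, 26, 32]
Old median = 13/2
Insert x = 5
Old length even (8). Middle pair: indices 3,4 = 6,7.
New length odd (9). New median = single middle element.
x = 5: 3 elements are < x, 5 elements are > x.
New sorted list: [-5, -1, 1, 5, 6, 7, 24, 26, 32]
New median = 6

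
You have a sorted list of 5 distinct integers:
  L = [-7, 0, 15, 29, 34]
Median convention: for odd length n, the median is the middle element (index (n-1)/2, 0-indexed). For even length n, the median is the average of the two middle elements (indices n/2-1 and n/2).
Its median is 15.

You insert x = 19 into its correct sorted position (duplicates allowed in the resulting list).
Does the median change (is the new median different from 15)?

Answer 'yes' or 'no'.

Old median = 15
Insert x = 19
New median = 17
Changed? yes

Answer: yes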